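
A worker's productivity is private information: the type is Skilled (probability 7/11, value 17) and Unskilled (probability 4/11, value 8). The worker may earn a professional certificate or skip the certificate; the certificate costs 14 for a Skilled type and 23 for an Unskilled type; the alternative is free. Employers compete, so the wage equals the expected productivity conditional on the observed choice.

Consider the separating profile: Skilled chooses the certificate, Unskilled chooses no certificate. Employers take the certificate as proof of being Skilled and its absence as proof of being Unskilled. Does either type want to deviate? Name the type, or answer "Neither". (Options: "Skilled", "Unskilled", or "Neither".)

The certificate pays 17; no certificate pays 8.
Skilled: assigned the certificate, nets 17 − 14 = 3; deviating to no certificate nets 8.
Unskilled: assigned no certificate, nets 8; deviating to the certificate nets 17 − 23 = -6.
The Skilled type gains 5 by deviating.

Skilled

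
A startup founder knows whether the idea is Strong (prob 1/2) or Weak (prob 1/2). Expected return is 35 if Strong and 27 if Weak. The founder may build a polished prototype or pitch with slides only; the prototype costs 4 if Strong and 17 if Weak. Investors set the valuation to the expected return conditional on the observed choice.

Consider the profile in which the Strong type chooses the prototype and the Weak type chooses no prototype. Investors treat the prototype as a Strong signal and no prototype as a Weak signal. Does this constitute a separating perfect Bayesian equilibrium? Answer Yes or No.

Under these beliefs, the prototype earns valuation 35 and no prototype earns valuation 27.
Strong: the prototype nets 35 − 4 = 31; no prototype nets 27. Strong prefers the prototype.
Weak: the prototype nets 35 − 17 = 18; no prototype nets 27. Weak prefers no prototype.
Neither type deviates, so the separating profile is an equilibrium.

Yes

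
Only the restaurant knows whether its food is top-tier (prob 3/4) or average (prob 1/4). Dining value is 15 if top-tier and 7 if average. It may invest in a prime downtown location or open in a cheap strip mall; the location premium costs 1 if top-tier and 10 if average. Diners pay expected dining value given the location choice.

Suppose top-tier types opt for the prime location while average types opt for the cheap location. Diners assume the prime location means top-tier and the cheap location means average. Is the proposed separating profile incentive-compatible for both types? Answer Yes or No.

Yes

Under these beliefs, the prime location earns price premium 15 and the cheap location earns price premium 7.
top-tier: the prime location nets 15 − 1 = 14; the cheap location nets 7. top-tier prefers the prime location.
average: the prime location nets 15 − 10 = 5; the cheap location nets 7. average prefers the cheap location.
Neither type deviates, so the separating profile is an equilibrium.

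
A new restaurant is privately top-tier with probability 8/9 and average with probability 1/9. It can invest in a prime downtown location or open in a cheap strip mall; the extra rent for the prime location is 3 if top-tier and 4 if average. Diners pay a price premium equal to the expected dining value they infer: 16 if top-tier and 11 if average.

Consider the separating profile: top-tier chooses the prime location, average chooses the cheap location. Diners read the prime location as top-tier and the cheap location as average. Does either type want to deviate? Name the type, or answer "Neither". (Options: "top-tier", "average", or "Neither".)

The prime location pays 16; the cheap location pays 11.
top-tier: assigned the prime location, nets 16 − 3 = 13; deviating to the cheap location nets 11.
average: assigned the cheap location, nets 11; deviating to the prime location nets 16 − 4 = 12.
The average type gains 1 by deviating.

average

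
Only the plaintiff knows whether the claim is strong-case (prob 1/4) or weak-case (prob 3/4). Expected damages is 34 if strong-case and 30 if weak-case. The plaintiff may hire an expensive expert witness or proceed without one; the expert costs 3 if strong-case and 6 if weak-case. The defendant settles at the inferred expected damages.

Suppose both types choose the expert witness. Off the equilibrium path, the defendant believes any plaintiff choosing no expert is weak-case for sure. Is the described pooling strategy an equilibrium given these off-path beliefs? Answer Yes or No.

On path, the defendant holds the prior and pays 1/4·34 + 3/4·30 = 31. Off path (no expert), believing weak-case, it pays 30.
strong-case: the expert witness nets 31 − 3 = 28; no expert nets 30. strong-case would deviate.
weak-case: the expert witness nets 31 − 6 = 25; no expert nets 30. weak-case would deviate.
A type deviates, so pooling fails.

No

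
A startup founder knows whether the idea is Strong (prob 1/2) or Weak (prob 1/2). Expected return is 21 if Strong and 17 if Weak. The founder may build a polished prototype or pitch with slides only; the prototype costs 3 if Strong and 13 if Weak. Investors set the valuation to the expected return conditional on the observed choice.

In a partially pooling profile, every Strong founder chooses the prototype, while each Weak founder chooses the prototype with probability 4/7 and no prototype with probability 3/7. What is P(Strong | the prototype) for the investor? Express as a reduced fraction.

7/11

P(the prototype) = (1/2)·1 + (1/2)·(4/7) = 11/14.
By Bayes' rule, P(Strong | the prototype) = (1/2) / (11/14) = 7/11.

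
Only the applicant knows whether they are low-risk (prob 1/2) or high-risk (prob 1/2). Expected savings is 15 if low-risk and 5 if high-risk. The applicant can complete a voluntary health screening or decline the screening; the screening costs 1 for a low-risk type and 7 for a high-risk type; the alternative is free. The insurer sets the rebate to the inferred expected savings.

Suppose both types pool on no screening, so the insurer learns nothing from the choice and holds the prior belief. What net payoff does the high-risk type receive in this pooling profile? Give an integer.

Pooled rebate = 1/2·15 + 1/2·5 = 10.
high-risk pays no cost for no screening, so net payoff = 10.

10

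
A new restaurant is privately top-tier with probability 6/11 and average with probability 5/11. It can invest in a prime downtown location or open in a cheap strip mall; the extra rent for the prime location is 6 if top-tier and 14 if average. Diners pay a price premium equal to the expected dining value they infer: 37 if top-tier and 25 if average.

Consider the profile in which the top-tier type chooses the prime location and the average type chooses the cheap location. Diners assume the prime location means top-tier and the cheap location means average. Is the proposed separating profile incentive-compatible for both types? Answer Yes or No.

Yes

Under these beliefs, the prime location earns price premium 37 and the cheap location earns price premium 25.
top-tier: the prime location nets 37 − 6 = 31; the cheap location nets 25. top-tier prefers the prime location.
average: the prime location nets 37 − 14 = 23; the cheap location nets 25. average prefers the cheap location.
Neither type deviates, so the separating profile is an equilibrium.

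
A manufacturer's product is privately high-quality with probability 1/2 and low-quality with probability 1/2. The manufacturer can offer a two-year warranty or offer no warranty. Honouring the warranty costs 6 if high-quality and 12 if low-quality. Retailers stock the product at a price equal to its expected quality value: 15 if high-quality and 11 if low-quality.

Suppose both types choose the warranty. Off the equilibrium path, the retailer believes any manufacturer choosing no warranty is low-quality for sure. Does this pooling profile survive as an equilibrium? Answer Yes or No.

No

On path, the retailer holds the prior and pays 1/2·15 + 1/2·11 = 13. Off path (no warranty), believing low-quality, it pays 11.
high-quality: the warranty nets 13 − 6 = 7; no warranty nets 11. high-quality would deviate.
low-quality: the warranty nets 13 − 12 = 1; no warranty nets 11. low-quality would deviate.
A type deviates, so pooling fails.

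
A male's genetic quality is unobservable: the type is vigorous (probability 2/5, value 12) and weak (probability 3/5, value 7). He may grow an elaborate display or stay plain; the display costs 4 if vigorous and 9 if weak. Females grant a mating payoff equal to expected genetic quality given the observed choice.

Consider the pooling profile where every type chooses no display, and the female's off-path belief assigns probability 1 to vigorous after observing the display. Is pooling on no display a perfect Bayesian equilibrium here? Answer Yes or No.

On path, the female holds the prior and pays 2/5·12 + 3/5·7 = 9. Off path (the display), believing vigorous, it pays 12.
vigorous: no display nets 9; the display nets 12 − 4 = 8. vigorous stays.
weak: no display nets 9; the display nets 12 − 9 = 3. weak stays.
No type deviates, so pooling is sustained.

Yes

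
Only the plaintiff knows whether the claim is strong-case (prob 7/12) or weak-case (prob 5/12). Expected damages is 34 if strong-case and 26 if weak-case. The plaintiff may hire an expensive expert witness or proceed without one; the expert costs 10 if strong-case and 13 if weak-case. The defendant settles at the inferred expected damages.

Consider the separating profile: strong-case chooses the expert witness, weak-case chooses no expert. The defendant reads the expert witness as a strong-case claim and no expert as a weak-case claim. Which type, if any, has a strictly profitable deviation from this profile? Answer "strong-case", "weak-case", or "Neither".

strong-case

The expert witness pays 34; no expert pays 26.
strong-case: assigned the expert witness, nets 34 − 10 = 24; deviating to no expert nets 26.
weak-case: assigned no expert, nets 26; deviating to the expert witness nets 34 − 13 = 21.
The strong-case type gains 2 by deviating.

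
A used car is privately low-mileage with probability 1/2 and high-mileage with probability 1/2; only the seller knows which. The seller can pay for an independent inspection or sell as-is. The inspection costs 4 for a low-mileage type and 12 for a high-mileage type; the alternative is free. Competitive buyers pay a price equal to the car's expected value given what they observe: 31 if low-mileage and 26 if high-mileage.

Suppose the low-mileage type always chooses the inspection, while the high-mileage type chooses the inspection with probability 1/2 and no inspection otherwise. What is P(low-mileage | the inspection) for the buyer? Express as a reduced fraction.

P(the inspection) = (1/2)·1 + (1/2)·(1/2) = 3/4.
By Bayes' rule, P(low-mileage | the inspection) = (1/2) / (3/4) = 2/3.

2/3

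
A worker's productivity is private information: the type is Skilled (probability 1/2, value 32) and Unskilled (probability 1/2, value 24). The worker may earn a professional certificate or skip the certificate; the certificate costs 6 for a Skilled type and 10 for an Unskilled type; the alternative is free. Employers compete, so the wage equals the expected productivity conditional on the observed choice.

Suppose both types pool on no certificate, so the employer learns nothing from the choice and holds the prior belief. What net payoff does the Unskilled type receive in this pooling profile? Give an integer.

28

Pooled wage = 1/2·32 + 1/2·24 = 28.
Unskilled pays no cost for no certificate, so net payoff = 28.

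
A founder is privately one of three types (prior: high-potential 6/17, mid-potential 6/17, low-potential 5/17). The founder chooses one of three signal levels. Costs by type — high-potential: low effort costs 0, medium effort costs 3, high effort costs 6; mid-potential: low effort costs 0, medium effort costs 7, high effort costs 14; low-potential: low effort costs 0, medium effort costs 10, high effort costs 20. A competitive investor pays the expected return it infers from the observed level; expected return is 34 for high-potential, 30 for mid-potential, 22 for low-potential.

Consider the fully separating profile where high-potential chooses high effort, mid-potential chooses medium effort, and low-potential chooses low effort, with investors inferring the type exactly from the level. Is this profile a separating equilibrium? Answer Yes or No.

Separating valuations: high effort → 34, medium effort → 30, low effort → 22.
high-potential (assigned high effort): low effort: 22 − 0 = 22; medium effort: 30 − 3 = 27; high effort: 34 − 6 = 28. high-potential stays.
mid-potential (assigned medium effort): low effort: 22 − 0 = 22; medium effort: 30 − 7 = 23; high effort: 34 − 14 = 20. mid-potential stays.
low-potential (assigned low effort): low effort: 22 − 0 = 22; medium effort: 30 − 10 = 20; high effort: 34 − 20 = 14. low-potential stays.
Every type prefers its assigned level; separation holds.

Yes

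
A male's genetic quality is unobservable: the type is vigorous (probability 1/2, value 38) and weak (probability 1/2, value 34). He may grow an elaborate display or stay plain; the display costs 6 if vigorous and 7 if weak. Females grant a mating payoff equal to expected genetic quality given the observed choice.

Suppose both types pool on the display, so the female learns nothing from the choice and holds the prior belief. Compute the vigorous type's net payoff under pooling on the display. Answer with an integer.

Pooled mating payoff = 1/2·38 + 1/2·34 = 36.
vigorous pays cost 6 for the display, so net payoff = 36 − 6 = 30.

30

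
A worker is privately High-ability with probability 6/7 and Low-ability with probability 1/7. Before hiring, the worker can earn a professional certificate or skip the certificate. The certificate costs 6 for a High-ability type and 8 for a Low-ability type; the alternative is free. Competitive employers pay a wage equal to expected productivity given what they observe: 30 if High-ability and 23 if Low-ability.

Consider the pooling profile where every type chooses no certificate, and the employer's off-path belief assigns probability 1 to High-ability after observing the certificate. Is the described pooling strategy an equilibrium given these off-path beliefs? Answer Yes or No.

Yes

On path, the employer holds the prior and pays 6/7·30 + 1/7·23 = 29. Off path (the certificate), believing High-ability, it pays 30.
High-ability: no certificate nets 29; the certificate nets 30 − 6 = 24. High-ability stays.
Low-ability: no certificate nets 29; the certificate nets 30 − 8 = 22. Low-ability stays.
No type deviates, so pooling is sustained.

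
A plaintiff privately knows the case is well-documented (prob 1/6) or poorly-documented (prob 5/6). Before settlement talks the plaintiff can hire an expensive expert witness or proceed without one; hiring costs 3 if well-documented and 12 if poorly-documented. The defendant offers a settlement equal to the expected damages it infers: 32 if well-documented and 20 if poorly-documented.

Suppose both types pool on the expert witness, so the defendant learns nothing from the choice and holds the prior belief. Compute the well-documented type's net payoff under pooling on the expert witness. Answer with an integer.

19

Pooled settlement = 1/6·32 + 5/6·20 = 22.
well-documented pays cost 3 for the expert witness, so net payoff = 22 − 3 = 19.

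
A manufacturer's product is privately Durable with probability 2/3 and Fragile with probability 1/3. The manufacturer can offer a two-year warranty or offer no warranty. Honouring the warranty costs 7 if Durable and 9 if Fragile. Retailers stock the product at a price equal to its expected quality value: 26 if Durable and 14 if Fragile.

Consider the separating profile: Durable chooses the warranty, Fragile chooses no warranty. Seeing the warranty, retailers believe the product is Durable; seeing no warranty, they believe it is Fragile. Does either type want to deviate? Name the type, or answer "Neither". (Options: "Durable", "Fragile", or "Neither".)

Fragile

The warranty pays 26; no warranty pays 14.
Durable: assigned the warranty, nets 26 − 7 = 19; deviating to no warranty nets 14.
Fragile: assigned no warranty, nets 14; deviating to the warranty nets 26 − 9 = 17.
The Fragile type gains 3 by deviating.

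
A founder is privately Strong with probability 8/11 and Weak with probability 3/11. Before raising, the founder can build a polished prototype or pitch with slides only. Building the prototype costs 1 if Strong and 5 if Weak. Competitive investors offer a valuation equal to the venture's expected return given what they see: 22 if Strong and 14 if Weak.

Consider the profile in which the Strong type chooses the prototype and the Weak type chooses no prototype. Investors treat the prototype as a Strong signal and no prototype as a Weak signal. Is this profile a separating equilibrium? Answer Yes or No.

No

Under these beliefs, the prototype earns valuation 22 and no prototype earns valuation 14.
Strong: the prototype nets 22 − 1 = 21; no prototype nets 14. Strong prefers the prototype.
Weak: the prototype nets 22 − 5 = 17; no prototype nets 14. Weak would deviate to the prototype.
Weak has a profitable deviation, so the profile is not an equilibrium.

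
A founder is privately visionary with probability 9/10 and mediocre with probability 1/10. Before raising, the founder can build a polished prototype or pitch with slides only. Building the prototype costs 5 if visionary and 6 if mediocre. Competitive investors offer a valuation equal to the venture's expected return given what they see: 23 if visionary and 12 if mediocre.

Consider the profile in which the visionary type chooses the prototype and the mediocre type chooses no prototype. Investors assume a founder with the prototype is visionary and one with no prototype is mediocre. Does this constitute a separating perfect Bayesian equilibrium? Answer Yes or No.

No

Under these beliefs, the prototype earns valuation 23 and no prototype earns valuation 12.
visionary: the prototype nets 23 − 5 = 18; no prototype nets 12. visionary prefers the prototype.
mediocre: the prototype nets 23 − 6 = 17; no prototype nets 12. mediocre would deviate to the prototype.
mediocre has a profitable deviation, so the profile is not an equilibrium.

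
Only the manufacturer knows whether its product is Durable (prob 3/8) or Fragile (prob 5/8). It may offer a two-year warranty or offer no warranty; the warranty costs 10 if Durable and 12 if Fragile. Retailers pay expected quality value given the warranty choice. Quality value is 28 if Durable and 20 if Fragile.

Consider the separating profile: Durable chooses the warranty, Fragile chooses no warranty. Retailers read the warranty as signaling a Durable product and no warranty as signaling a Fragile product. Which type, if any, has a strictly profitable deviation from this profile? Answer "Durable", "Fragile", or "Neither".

The warranty pays 28; no warranty pays 20.
Durable: assigned the warranty, nets 28 − 10 = 18; deviating to no warranty nets 20.
Fragile: assigned no warranty, nets 20; deviating to the warranty nets 28 − 12 = 16.
The Durable type gains 2 by deviating.

Durable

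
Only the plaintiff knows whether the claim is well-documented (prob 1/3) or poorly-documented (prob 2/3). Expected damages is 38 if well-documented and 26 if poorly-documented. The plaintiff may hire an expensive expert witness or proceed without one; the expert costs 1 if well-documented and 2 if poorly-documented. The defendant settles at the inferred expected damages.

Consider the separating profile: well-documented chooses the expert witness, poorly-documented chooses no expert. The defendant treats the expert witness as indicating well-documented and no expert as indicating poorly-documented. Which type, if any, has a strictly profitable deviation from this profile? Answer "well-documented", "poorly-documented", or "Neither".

The expert witness pays 38; no expert pays 26.
well-documented: assigned the expert witness, nets 38 − 1 = 37; deviating to no expert nets 26.
poorly-documented: assigned no expert, nets 26; deviating to the expert witness nets 38 − 2 = 36.
The poorly-documented type gains 10 by deviating.

poorly-documented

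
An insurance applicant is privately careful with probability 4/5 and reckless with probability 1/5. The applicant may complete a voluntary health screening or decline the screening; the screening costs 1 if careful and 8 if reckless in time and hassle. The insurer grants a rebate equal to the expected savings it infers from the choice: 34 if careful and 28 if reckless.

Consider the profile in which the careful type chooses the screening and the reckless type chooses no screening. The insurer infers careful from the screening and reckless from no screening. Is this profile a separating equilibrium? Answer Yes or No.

Under these beliefs, the screening earns rebate 34 and no screening earns rebate 28.
careful: the screening nets 34 − 1 = 33; no screening nets 28. careful prefers the screening.
reckless: the screening nets 34 − 8 = 26; no screening nets 28. reckless prefers no screening.
Neither type deviates, so the separating profile is an equilibrium.

Yes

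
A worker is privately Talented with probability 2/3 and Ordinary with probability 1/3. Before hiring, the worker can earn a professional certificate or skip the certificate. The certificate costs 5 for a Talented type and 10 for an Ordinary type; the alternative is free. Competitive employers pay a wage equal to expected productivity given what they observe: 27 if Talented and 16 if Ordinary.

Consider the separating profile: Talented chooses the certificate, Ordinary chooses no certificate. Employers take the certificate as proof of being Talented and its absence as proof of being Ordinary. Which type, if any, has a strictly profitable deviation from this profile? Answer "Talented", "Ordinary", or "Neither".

Ordinary

The certificate pays 27; no certificate pays 16.
Talented: assigned the certificate, nets 27 − 5 = 22; deviating to no certificate nets 16.
Ordinary: assigned no certificate, nets 16; deviating to the certificate nets 27 − 10 = 17.
The Ordinary type gains 1 by deviating.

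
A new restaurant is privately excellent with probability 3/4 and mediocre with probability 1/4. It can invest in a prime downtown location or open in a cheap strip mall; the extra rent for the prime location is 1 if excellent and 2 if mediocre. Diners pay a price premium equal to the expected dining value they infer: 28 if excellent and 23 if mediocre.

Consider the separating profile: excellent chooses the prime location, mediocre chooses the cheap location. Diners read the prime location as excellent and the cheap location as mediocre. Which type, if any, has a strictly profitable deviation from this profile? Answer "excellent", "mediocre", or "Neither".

mediocre

The prime location pays 28; the cheap location pays 23.
excellent: assigned the prime location, nets 28 − 1 = 27; deviating to the cheap location nets 23.
mediocre: assigned the cheap location, nets 23; deviating to the prime location nets 28 − 2 = 26.
The mediocre type gains 3 by deviating.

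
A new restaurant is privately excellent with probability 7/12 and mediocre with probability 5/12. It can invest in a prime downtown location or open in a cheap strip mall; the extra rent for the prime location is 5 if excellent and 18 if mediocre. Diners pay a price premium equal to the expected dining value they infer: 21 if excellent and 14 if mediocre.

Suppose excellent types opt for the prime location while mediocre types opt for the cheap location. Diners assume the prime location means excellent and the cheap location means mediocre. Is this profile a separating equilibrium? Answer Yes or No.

Yes

Under these beliefs, the prime location earns price premium 21 and the cheap location earns price premium 14.
excellent: the prime location nets 21 − 5 = 16; the cheap location nets 14. excellent prefers the prime location.
mediocre: the prime location nets 21 − 18 = 3; the cheap location nets 14. mediocre prefers the cheap location.
Neither type deviates, so the separating profile is an equilibrium.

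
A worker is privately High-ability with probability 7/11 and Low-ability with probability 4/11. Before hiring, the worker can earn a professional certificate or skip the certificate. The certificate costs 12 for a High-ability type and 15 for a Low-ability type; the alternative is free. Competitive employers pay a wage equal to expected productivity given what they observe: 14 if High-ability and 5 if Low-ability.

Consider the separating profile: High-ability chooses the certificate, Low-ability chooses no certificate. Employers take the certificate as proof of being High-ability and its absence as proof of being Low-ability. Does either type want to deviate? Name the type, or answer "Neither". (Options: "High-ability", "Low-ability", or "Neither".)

The certificate pays 14; no certificate pays 5.
High-ability: assigned the certificate, nets 14 − 12 = 2; deviating to no certificate nets 5.
Low-ability: assigned no certificate, nets 5; deviating to the certificate nets 14 − 15 = -1.
The High-ability type gains 3 by deviating.

High-ability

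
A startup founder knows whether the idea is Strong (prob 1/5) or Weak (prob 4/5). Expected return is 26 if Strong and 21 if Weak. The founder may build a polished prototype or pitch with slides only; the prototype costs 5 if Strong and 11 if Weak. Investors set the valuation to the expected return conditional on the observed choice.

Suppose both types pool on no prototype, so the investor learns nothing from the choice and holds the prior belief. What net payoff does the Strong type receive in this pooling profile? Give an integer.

Pooled valuation = 1/5·26 + 4/5·21 = 22.
Strong pays no cost for no prototype, so net payoff = 22.

22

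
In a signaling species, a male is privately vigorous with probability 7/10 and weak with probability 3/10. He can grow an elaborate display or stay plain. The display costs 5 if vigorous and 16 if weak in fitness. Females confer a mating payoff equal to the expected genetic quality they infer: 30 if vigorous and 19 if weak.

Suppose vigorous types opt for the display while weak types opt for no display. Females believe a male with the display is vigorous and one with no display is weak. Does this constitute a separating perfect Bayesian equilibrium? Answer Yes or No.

Yes

Under these beliefs, the display earns mating payoff 30 and no display earns mating payoff 19.
vigorous: the display nets 30 − 5 = 25; no display nets 19. vigorous prefers the display.
weak: the display nets 30 − 16 = 14; no display nets 19. weak prefers no display.
Neither type deviates, so the separating profile is an equilibrium.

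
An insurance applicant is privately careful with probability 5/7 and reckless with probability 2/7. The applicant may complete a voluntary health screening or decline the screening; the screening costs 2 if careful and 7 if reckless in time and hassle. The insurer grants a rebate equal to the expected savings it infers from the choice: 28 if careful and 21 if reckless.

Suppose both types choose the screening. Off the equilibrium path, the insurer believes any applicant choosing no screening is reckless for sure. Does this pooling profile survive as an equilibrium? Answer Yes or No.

No

On path, the insurer holds the prior and pays 5/7·28 + 2/7·21 = 26. Off path (no screening), believing reckless, it pays 21.
careful: the screening nets 26 − 2 = 24; no screening nets 21. careful stays.
reckless: the screening nets 26 − 7 = 19; no screening nets 21. reckless would deviate.
A type deviates, so pooling fails.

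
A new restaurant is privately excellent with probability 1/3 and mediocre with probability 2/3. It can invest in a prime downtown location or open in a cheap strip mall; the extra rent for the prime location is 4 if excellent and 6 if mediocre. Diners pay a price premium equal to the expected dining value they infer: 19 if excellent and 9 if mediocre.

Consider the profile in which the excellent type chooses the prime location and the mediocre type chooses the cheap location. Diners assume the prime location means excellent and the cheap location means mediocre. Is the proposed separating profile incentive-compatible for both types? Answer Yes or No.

Under these beliefs, the prime location earns price premium 19 and the cheap location earns price premium 9.
excellent: the prime location nets 19 − 4 = 15; the cheap location nets 9. excellent prefers the prime location.
mediocre: the prime location nets 19 − 6 = 13; the cheap location nets 9. mediocre would deviate to the prime location.
mediocre has a profitable deviation, so the profile is not an equilibrium.

No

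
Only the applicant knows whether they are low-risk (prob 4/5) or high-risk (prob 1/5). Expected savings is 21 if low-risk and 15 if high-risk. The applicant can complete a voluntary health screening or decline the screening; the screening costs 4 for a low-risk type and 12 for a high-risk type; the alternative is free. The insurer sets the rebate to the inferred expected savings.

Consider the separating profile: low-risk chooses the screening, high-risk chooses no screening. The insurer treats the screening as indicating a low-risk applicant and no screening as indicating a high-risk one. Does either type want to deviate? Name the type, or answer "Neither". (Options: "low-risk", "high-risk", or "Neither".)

Neither

The screening pays 21; no screening pays 15.
low-risk: assigned the screening, nets 21 − 4 = 17; deviating to no screening nets 15.
high-risk: assigned no screening, nets 15; deviating to the screening nets 21 − 12 = 9.
Both types strictly prefer their assigned action; no profitable deviation.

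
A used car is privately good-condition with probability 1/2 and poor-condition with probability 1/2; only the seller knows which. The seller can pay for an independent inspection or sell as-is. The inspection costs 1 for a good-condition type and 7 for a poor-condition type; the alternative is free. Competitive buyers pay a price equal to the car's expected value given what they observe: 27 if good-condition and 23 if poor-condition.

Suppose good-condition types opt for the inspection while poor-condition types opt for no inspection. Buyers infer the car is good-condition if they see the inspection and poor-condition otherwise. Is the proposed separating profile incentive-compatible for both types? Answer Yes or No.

Under these beliefs, the inspection earns price 27 and no inspection earns price 23.
good-condition: the inspection nets 27 − 1 = 26; no inspection nets 23. good-condition prefers the inspection.
poor-condition: the inspection nets 27 − 7 = 20; no inspection nets 23. poor-condition prefers no inspection.
Neither type deviates, so the separating profile is an equilibrium.

Yes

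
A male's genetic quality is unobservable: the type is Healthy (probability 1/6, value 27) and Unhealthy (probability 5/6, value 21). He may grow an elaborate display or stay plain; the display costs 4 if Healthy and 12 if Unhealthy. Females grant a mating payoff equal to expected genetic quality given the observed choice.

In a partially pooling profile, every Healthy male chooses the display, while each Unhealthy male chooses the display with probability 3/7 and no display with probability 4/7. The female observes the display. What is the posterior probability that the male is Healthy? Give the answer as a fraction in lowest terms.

7/22

P(the display) = (1/6)·1 + (5/6)·(3/7) = 11/21.
By Bayes' rule, P(Healthy | the display) = (1/6) / (11/21) = 7/22.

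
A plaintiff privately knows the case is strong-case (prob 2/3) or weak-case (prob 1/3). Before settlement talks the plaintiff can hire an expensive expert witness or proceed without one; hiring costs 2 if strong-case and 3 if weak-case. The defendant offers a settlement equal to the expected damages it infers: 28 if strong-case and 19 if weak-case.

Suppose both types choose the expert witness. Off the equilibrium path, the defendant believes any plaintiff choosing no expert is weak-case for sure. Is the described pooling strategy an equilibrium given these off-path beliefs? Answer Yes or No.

Yes

On path, the defendant holds the prior and pays 2/3·28 + 1/3·19 = 25. Off path (no expert), believing weak-case, it pays 19.
strong-case: the expert witness nets 25 − 2 = 23; no expert nets 19. strong-case stays.
weak-case: the expert witness nets 25 − 3 = 22; no expert nets 19. weak-case stays.
No type deviates, so pooling is sustained.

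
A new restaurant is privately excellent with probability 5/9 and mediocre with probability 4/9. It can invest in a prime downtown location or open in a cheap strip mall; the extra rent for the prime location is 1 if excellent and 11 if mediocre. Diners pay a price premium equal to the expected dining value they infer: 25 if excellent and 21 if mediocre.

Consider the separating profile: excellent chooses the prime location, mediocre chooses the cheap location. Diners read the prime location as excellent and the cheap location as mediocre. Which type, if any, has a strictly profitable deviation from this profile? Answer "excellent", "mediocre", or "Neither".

The prime location pays 25; the cheap location pays 21.
excellent: assigned the prime location, nets 25 − 1 = 24; deviating to the cheap location nets 21.
mediocre: assigned the cheap location, nets 21; deviating to the prime location nets 25 − 11 = 14.
Both types strictly prefer their assigned action; no profitable deviation.

Neither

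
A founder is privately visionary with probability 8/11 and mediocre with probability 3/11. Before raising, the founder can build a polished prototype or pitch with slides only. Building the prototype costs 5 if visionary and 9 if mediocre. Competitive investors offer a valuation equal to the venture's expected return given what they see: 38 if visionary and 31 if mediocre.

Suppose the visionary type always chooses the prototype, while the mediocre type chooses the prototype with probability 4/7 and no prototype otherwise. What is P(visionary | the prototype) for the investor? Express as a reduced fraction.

P(the prototype) = (8/11)·1 + (3/11)·(4/7) = 68/77.
By Bayes' rule, P(visionary | the prototype) = (8/11) / (68/77) = 14/17.

14/17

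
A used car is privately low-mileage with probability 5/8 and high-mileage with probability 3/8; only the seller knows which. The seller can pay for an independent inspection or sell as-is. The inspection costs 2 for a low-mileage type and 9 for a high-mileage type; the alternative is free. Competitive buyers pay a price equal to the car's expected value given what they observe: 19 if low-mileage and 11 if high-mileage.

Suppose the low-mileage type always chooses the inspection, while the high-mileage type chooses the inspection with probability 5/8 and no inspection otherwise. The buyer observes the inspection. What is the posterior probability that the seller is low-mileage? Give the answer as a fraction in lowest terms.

P(the inspection) = (5/8)·1 + (3/8)·(5/8) = 55/64.
By Bayes' rule, P(low-mileage | the inspection) = (5/8) / (55/64) = 8/11.

8/11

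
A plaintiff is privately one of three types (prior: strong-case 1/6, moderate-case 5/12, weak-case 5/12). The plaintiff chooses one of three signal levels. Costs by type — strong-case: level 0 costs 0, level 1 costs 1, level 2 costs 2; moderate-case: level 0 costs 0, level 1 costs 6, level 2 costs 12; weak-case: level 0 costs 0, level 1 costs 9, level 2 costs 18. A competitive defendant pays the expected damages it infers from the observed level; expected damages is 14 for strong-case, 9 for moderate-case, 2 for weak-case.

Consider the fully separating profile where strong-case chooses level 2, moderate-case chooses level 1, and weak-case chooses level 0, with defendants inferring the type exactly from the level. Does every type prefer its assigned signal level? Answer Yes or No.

Yes

Separating settlements: level 2 → 14, level 1 → 9, level 0 → 2.
strong-case (assigned level 2): level 0: 2 − 0 = 2; level 1: 9 − 1 = 8; level 2: 14 − 2 = 12. strong-case stays.
moderate-case (assigned level 1): level 0: 2 − 0 = 2; level 1: 9 − 6 = 3; level 2: 14 − 12 = 2. moderate-case stays.
weak-case (assigned level 0): level 0: 2 − 0 = 2; level 1: 9 − 9 = 0; level 2: 14 − 18 = -4. weak-case stays.
Every type prefers its assigned level; separation holds.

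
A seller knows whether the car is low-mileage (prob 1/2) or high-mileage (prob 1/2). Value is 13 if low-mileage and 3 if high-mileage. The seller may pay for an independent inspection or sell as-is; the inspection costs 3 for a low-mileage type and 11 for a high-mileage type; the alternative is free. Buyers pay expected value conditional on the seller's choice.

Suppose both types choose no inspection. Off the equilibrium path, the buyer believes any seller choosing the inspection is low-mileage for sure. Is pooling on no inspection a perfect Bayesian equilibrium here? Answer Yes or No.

No

On path, the buyer holds the prior and pays 1/2·13 + 1/2·3 = 8. Off path (the inspection), believing low-mileage, it pays 13.
low-mileage: no inspection nets 8; the inspection nets 13 − 3 = 10. low-mileage would deviate.
high-mileage: no inspection nets 8; the inspection nets 13 − 11 = 2. high-mileage stays.
A type deviates, so pooling fails.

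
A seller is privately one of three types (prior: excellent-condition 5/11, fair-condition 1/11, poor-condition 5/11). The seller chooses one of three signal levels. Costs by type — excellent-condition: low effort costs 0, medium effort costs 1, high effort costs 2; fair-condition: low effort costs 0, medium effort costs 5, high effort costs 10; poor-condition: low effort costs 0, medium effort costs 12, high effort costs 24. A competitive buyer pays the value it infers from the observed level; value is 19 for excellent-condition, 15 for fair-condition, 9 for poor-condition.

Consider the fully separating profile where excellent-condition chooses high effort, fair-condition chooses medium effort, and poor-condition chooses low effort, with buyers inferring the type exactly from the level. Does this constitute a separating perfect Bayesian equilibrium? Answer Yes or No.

Separating prices: high effort → 19, medium effort → 15, low effort → 9.
excellent-condition (assigned high effort): low effort: 9 − 0 = 9; medium effort: 15 − 1 = 14; high effort: 19 − 2 = 17. excellent-condition stays.
fair-condition (assigned medium effort): low effort: 9 − 0 = 9; medium effort: 15 − 5 = 10; high effort: 19 − 10 = 9. fair-condition stays.
poor-condition (assigned low effort): low effort: 9 − 0 = 9; medium effort: 15 − 12 = 3; high effort: 19 − 24 = -5. poor-condition stays.
Every type prefers its assigned level; separation holds.

Yes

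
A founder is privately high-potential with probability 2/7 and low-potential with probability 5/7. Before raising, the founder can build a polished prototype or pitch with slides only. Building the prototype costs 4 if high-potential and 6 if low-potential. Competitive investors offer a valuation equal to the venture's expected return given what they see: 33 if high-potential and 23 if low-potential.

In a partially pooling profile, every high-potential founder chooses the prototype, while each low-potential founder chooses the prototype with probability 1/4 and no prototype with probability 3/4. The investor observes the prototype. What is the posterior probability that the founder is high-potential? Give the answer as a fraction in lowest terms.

8/13

P(the prototype) = (2/7)·1 + (5/7)·(1/4) = 13/28.
By Bayes' rule, P(high-potential | the prototype) = (2/7) / (13/28) = 8/13.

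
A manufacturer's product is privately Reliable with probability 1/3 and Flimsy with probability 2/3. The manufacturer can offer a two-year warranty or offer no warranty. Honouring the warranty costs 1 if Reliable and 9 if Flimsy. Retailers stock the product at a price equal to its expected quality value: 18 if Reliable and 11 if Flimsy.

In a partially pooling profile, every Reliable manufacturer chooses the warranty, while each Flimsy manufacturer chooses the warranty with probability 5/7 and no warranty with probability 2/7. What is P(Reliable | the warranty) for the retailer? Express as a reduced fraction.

7/17

P(the warranty) = (1/3)·1 + (2/3)·(5/7) = 17/21.
By Bayes' rule, P(Reliable | the warranty) = (1/3) / (17/21) = 7/17.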